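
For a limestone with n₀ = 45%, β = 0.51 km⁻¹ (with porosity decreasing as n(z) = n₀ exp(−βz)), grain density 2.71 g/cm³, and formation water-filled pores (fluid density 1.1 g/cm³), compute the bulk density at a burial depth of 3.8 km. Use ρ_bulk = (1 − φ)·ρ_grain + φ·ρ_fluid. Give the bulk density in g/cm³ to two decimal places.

2.61 g/cm³

Porosity at depth: n = 0.45·exp(−0.51×3.8) = 0.45×0.1440 = 0.0648
Bulk density: ρ_b = (1−n)ρ_g + n·ρ_f = 0.9352×2.71 + 0.0648×1.1
       = 2.534 + 0.071 = 2.606 g/cm³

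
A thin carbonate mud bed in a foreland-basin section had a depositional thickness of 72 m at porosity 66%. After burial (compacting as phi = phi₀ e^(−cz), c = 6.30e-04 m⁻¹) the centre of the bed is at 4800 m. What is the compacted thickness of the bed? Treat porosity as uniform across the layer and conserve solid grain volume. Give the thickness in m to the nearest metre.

25 m

Working in km (1 km = 1000 m; c in km⁻¹ = c in m⁻¹ × 1000):
Porosity at 4.8 km: phi = 0.66·exp(−0.63×4.8) = 0.0321
Solid-volume conservation: h(1−phi) = h₀(1−phi₀) ⇒ h = h₀·(1−phi₀)/(1−phi)
h = 0.072 × (1 − 0.66)/(1 − 0.0321) = 0.072 × 0.3513 = 0.0253 km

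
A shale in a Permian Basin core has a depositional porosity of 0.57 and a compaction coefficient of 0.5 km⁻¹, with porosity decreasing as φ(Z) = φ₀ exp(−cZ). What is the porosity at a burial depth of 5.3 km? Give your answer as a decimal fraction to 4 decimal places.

φ = φ₀·exp(−c·Z) = 0.57 × exp(−0.5 × 5.3) = 0.57 × exp(−2.65)
  = 0.57 × 0.0707 = 0.0403

0.0403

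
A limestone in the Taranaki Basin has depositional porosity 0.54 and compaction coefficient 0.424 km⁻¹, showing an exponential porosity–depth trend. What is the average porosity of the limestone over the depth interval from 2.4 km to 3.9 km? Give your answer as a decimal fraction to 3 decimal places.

0.144

⟨phi⟩ = (1/(d₂−d₁)) ∫ phi₀ e^(−βd) dd = phi₀·(e^(−β·d₁) − e^(−β·d₂)) / (β·(d₂−d₁))
e^(−0.424×2.4) = 0.3615; e^(−0.424×3.9) = 0.1914
⟨phi⟩ = 0.54 × (0.3615 − 0.1914) / (0.424 × 1.5) = 0.54 × 0.2675 = 0.1444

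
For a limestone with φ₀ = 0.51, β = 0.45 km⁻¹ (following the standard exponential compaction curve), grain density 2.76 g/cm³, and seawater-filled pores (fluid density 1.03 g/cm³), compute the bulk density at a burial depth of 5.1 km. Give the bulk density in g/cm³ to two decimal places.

Porosity at depth: φ = 0.51·exp(−0.45×5.1) = 0.51×0.1008 = 0.0514
Bulk density: ρ_b = (1−φ)ρ_g + φ·ρ_f = 0.9486×2.76 + 0.0514×1.03
       = 2.618 + 0.053 = 2.671 g/cm³

2.67 g/cm³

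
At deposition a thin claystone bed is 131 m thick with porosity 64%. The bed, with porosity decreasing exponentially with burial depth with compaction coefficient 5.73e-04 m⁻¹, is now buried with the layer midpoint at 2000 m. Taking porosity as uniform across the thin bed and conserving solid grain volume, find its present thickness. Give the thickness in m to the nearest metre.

59 m

Working in km (1 km = 1000 m; c in km⁻¹ = c in m⁻¹ × 1000):
Porosity at 2 km: φ = 0.64·exp(−0.573×2) = 0.2035
Solid-volume conservation: h(1−φ) = h₀(1−φ₀) ⇒ h = h₀·(1−φ₀)/(1−φ)
h = 0.131 × (1 − 0.64)/(1 − 0.2035) = 0.131 × 0.4520 = 0.0592 km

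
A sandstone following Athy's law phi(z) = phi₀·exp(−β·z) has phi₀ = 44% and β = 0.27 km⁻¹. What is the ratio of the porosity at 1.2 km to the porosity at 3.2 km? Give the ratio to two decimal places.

phi(z₁)/phi(z₂) = e^(−β·z₁)/e^(−β·z₂) = e^{β(z₂−z₁)}
= exp(0.27 × 2) = exp(0.54) = 1.7160

1.72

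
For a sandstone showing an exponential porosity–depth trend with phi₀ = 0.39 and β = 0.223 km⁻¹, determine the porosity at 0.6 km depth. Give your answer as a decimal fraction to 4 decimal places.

0.3412

phi = phi₀·exp(−β·d) = 0.39 × exp(−0.223 × 0.6) = 0.39 × exp(−0.1338)
  = 0.39 × 0.8748 = 0.3412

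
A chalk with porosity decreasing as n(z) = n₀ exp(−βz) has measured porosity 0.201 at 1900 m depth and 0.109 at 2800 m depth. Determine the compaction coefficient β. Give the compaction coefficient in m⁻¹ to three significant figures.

Working in km (1 km = 1000 m; β in km⁻¹ = β in m⁻¹ × 1000):
Athy: n(z) = n₀ e^(−βz) ⇒ n₁/n₂ = e^{β(z₂−z₁)} ⇒ β = ln(n₁/n₂)/(z₂−z₁)
β = ln(0.201/0.109) / (2.8 − 1.9) = ln(1.844) / 0.9 = 0.6120 / 0.9 = 0.68 km⁻¹

0.000680 m⁻¹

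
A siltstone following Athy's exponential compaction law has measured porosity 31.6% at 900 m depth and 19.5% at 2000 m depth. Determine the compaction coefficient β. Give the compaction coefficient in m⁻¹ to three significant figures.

0.000439 m⁻¹

Working in km (1 km = 1000 m; β in km⁻¹ = β in m⁻¹ × 1000):
Athy: φ(Z) = φ₀ e^(−βZ) ⇒ φ₁/φ₂ = e^{β(Z₂−Z₁)} ⇒ β = ln(φ₁/φ₂)/(Z₂−Z₁)
β = ln(0.316/0.195) / (2 − 0.9) = ln(1.621) / 1.1 = 0.4827 / 1.1 = 0.4389 km⁻¹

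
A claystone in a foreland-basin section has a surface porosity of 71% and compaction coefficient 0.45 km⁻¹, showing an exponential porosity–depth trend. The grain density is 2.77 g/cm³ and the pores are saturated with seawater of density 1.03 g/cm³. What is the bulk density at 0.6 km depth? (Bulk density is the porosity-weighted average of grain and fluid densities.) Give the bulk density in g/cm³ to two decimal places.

1.83 g/cm³

Porosity at depth: n = 0.71·exp(−0.45×0.6) = 0.71×0.7634 = 0.5420
Bulk density: ρ_b = (1−n)ρ_g + n·ρ_f = 0.4580×2.77 + 0.5420×1.03
       = 1.269 + 0.558 = 1.827 g/cm³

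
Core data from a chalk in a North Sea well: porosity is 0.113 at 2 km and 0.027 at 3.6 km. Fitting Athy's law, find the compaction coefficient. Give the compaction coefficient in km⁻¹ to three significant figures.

Athy: phi(d) = phi₀ e^(−cd) ⇒ phi₁/phi₂ = e^{c(d₂−d₁)} ⇒ c = ln(phi₁/phi₂)/(d₂−d₁)
c = ln(0.113/0.027) / (3.6 − 2) = ln(4.185) / 1.6 = 1.4316 / 1.6 = 0.8947 km⁻¹

0.895 km⁻¹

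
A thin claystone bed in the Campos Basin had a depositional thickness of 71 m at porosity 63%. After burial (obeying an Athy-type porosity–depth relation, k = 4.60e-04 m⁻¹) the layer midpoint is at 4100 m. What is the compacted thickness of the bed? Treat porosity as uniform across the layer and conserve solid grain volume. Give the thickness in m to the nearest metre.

Working in km (1 km = 1000 m; k in km⁻¹ = k in m⁻¹ × 1000):
Porosity at 4.1 km: n = 0.63·exp(−0.46×4.1) = 0.0956
Solid-volume conservation: h(1−n) = h₀(1−n₀) ⇒ h = h₀·(1−n₀)/(1−n)
h = 0.071 × (1 − 0.63)/(1 − 0.0956) = 0.071 × 0.4091 = 0.0290 km

29 m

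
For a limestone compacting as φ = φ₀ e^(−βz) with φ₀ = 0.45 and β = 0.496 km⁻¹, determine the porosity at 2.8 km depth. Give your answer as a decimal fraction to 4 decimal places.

φ = φ₀·exp(−β·z) = 0.45 × exp(−0.496 × 2.8) = 0.45 × exp(−1.389)
  = 0.45 × 0.2494 = 0.1122

0.1122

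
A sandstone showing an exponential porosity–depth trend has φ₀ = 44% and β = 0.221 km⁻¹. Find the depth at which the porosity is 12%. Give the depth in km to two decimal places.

Invert Athy's law: d = ln(φ₀/φ) / β
d = ln(0.44/0.12) / 0.221 = ln(3.667) / 0.221 = 1.2993 / 0.221 = 5.879 km

5.88 km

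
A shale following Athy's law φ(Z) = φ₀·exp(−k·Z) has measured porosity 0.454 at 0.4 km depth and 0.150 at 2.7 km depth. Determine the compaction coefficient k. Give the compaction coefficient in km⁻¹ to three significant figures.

Athy: φ(Z) = φ₀ e^(−kZ) ⇒ φ₁/φ₂ = e^{k(Z₂−Z₁)} ⇒ k = ln(φ₁/φ₂)/(Z₂−Z₁)
k = ln(0.454/0.15) / (2.7 − 0.4) = ln(3.027) / 2.3 = 1.1075 / 2.3 = 0.4815 km⁻¹

0.482 km⁻¹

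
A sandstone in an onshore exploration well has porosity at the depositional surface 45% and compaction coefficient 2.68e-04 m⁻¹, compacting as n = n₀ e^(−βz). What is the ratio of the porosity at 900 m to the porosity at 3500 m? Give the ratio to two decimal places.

2.01

Working in km (1 km = 1000 m; β in km⁻¹ = β in m⁻¹ × 1000):
n(z₁)/n(z₂) = e^(−β·z₁)/e^(−β·z₂) = e^{β(z₂−z₁)}
= exp(0.268 × 2.6) = exp(0.6968) = 2.0073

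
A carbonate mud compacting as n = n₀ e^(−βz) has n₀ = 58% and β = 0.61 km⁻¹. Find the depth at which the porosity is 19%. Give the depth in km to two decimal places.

1.83 km

Invert Athy's law: z = ln(n₀/n) / β
z = ln(0.58/0.19) / 0.61 = ln(3.053) / 0.61 = 1.1160 / 0.61 = 1.830 km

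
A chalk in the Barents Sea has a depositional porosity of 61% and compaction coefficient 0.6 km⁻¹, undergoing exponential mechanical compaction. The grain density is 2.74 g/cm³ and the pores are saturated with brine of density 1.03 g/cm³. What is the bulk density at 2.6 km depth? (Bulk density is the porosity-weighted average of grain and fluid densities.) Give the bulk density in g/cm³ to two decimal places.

2.52 g/cm³

Porosity at depth: φ = 0.61·exp(−0.6×2.6) = 0.61×0.2101 = 0.1282
Bulk density: ρ_b = (1−φ)ρ_g + φ·ρ_f = 0.8718×2.74 + 0.1282×1.03
       = 2.389 + 0.132 = 2.521 g/cm³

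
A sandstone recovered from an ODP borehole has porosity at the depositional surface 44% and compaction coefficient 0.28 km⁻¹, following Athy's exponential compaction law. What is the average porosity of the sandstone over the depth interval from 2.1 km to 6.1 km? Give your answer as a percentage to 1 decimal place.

⟨n⟩ = (1/(z₂−z₁)) ∫ n₀ e^(−kz) dz = n₀·(e^(−k·z₁) − e^(−k·z₂)) / (k·(z₂−z₁))
e^(−0.28×2.1) = 0.5554; e^(−0.28×6.1) = 0.1812
⟨n⟩ = 0.44 × (0.5554 − 0.1812) / (0.28 × 4) = 0.44 × 0.3341 = 0.1470

14.7%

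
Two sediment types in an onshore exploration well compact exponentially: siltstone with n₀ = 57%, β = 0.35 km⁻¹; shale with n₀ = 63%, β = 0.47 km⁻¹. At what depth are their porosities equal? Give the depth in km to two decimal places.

0.83 km

Set n₀ₐ e^(−βₐd) = n₀ᵦ e^(−βᵦd) ⇒ ln(n₀ₐ/n₀ᵦ) = (βₐ − βᵦ)·d
d = ln(0.57/0.63) / (0.35 − 0.47) = -0.1001 / -0.12 = 0.834 km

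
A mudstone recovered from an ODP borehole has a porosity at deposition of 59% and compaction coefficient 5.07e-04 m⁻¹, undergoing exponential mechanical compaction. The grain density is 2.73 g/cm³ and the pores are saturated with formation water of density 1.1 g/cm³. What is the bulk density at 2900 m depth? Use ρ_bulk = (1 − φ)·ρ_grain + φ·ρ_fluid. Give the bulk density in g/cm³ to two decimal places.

2.51 g/cm³

Working in km (1 km = 1000 m; c in km⁻¹ = c in m⁻¹ × 1000):
Porosity at depth: n = 0.59·exp(−0.507×2.9) = 0.59×0.2299 = 0.1356
Bulk density: ρ_b = (1−n)ρ_g + n·ρ_f = 0.8644×2.73 + 0.1356×1.1
       = 2.360 + 0.149 = 2.509 g/cm³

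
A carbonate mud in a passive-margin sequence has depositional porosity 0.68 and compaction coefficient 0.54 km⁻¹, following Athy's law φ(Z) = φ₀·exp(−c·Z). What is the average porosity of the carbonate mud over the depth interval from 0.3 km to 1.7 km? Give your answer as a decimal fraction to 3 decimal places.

0.406

⟨φ⟩ = (1/(Z₂−Z₁)) ∫ φ₀ e^(−cZ) dZ = φ₀·(e^(−c·Z₁) − e^(−c·Z₂)) / (c·(Z₂−Z₁))
e^(−0.54×0.3) = 0.8504; e^(−0.54×1.7) = 0.3993
⟨φ⟩ = 0.68 × (0.8504 − 0.3993) / (0.54 × 1.4) = 0.68 × 0.5967 = 0.4058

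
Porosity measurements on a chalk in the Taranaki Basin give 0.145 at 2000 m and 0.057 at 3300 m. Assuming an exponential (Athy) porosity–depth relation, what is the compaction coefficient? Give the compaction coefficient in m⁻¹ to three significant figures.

Working in km (1 km = 1000 m; k in km⁻¹ = k in m⁻¹ × 1000):
Athy: φ(Z) = φ₀ e^(−kZ) ⇒ φ₁/φ₂ = e^{k(Z₂−Z₁)} ⇒ k = ln(φ₁/φ₂)/(Z₂−Z₁)
k = ln(0.145/0.057) / (3.3 − 2) = ln(2.544) / 1.3 = 0.9337 / 1.3 = 0.7182 km⁻¹

0.000718 m⁻¹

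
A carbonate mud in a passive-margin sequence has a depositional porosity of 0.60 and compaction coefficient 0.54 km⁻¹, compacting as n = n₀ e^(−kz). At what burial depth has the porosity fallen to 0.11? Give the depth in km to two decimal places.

3.14 km

Invert Athy's law: z = ln(n₀/n) / k
z = ln(0.6/0.11) / 0.54 = ln(5.455) / 0.54 = 1.6964 / 0.54 = 3.142 km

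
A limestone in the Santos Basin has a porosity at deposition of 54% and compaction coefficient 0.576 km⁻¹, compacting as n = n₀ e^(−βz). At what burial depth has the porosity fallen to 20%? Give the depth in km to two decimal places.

1.72 km

Invert Athy's law: z = ln(n₀/n) / β
z = ln(0.54/0.2) / 0.576 = ln(2.7) / 0.576 = 0.9933 / 0.576 = 1.724 km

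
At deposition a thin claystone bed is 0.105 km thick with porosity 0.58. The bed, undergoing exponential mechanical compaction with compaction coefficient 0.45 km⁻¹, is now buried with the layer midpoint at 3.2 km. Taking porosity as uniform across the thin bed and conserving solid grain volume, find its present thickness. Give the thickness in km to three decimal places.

0.051 km

Porosity at 3.2 km: phi = 0.58·exp(−0.45×3.2) = 0.1374
Solid-volume conservation: h(1−phi) = h₀(1−phi₀) ⇒ h = h₀·(1−phi₀)/(1−phi)
h = 0.105 × (1 − 0.58)/(1 − 0.1374) = 0.105 × 0.4869 = 0.0511 km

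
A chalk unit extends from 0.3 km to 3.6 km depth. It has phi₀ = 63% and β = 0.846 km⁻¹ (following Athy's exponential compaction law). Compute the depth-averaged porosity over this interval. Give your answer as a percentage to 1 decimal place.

16.4%

⟨phi⟩ = (1/(z₂−z₁)) ∫ phi₀ e^(−βz) dz = phi₀·(e^(−β·z₁) − e^(−β·z₂)) / (β·(z₂−z₁))
e^(−0.846×0.3) = 0.7758; e^(−0.846×3.6) = 0.0476
⟨phi⟩ = 0.63 × (0.7758 − 0.0476) / (0.846 × 3.3) = 0.63 × 0.2609 = 0.1643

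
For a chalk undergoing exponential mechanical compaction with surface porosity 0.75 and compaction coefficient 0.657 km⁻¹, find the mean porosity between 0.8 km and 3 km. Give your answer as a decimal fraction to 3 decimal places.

⟨n⟩ = (1/(Z₂−Z₁)) ∫ n₀ e^(−cZ) dZ = n₀·(e^(−c·Z₁) − e^(−c·Z₂)) / (c·(Z₂−Z₁))
e^(−0.657×0.8) = 0.5912; e^(−0.657×3) = 0.1393
⟨n⟩ = 0.75 × (0.5912 − 0.1393) / (0.657 × 2.2) = 0.75 × 0.3126 = 0.2345

0.234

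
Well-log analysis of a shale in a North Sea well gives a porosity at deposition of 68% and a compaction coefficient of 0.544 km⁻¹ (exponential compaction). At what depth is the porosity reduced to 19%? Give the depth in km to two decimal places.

2.34 km

Invert Athy's law: Z = ln(n₀/n) / k
Z = ln(0.68/0.19) / 0.544 = ln(3.579) / 0.544 = 1.2751 / 0.544 = 2.344 km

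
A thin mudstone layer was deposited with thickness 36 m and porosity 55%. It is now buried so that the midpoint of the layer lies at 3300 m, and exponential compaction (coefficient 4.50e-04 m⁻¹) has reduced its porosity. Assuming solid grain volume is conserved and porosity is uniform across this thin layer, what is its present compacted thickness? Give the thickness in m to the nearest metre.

Working in km (1 km = 1000 m; k in km⁻¹ = k in m⁻¹ × 1000):
Porosity at 3.3 km: n = 0.55·exp(−0.45×3.3) = 0.1246
Solid-volume conservation: h(1−n) = h₀(1−n₀) ⇒ h = h₀·(1−n₀)/(1−n)
h = 0.036 × (1 − 0.55)/(1 − 0.1246) = 0.036 × 0.5140 = 0.0185 km

19 m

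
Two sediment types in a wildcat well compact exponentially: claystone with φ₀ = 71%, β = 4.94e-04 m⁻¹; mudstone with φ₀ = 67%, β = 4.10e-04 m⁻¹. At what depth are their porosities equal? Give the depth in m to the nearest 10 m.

690 m

Working in km (1 km = 1000 m; β in km⁻¹ = β in m⁻¹ × 1000):
Set φ₀ₐ e^(−βₐd) = φ₀ᵦ e^(−βᵦd) ⇒ ln(φ₀ₐ/φ₀ᵦ) = (βₐ − βᵦ)·d
d = ln(0.71/0.67) / (0.494 − 0.41) = 0.0580 / 0.084 = 0.690 km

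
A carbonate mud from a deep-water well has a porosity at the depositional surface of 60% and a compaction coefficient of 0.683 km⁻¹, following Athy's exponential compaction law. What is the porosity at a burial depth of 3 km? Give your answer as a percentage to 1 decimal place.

7.7%

n = n₀·exp(−c·d) = 0.6 × exp(−0.683 × 3) = 0.6 × exp(−2.049)
  = 0.6 × 0.1289 = 0.0773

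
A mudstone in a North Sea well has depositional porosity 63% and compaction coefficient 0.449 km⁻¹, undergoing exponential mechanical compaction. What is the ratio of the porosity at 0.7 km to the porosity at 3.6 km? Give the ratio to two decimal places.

φ(d₁)/φ(d₂) = e^(−c·d₁)/e^(−c·d₂) = e^{c(d₂−d₁)}
= exp(0.449 × 2.9) = exp(1.302) = 3.6770

3.68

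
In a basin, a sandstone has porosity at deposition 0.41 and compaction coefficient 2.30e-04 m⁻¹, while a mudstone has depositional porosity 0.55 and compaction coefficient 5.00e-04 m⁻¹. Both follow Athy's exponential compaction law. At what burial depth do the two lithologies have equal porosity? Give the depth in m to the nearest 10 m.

1090 m

Working in km (1 km = 1000 m; k in km⁻¹ = k in m⁻¹ × 1000):
Set φ₀ₐ e^(−kₐz) = φ₀ᵦ e^(−kᵦz) ⇒ ln(φ₀ₐ/φ₀ᵦ) = (kₐ − kᵦ)·z
z = ln(0.41/0.55) / (0.23 − 0.5) = -0.2938 / -0.27 = 1.088 km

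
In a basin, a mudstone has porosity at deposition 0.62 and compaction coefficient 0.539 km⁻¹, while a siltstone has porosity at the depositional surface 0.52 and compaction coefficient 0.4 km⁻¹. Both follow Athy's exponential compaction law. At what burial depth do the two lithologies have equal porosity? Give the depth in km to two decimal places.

Set n₀ₐ e^(−kₐd) = n₀ᵦ e^(−kᵦd) ⇒ ln(n₀ₐ/n₀ᵦ) = (kₐ − kᵦ)·d
d = ln(0.62/0.52) / (0.539 − 0.4) = 0.1759 / 0.139 = 1.265 km

1.27 km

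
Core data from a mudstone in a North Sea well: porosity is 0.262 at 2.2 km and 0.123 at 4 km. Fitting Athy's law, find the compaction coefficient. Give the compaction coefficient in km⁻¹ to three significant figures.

0.420 km⁻¹

Athy: phi(Z) = phi₀ e^(−βZ) ⇒ phi₁/phi₂ = e^{β(Z₂−Z₁)} ⇒ β = ln(phi₁/phi₂)/(Z₂−Z₁)
β = ln(0.262/0.123) / (4 − 2.2) = ln(2.13) / 1.8 = 0.7562 / 1.8 = 0.4201 km⁻¹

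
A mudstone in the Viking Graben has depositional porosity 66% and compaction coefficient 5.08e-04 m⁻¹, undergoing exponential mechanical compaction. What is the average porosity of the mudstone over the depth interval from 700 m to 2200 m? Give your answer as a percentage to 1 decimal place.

32.4%

Working in km (1 km = 1000 m; c in km⁻¹ = c in m⁻¹ × 1000):
⟨n⟩ = (1/(z₂−z₁)) ∫ n₀ e^(−cz) dz = n₀·(e^(−c·z₁) − e^(−c·z₂)) / (c·(z₂−z₁))
e^(−0.508×0.7) = 0.7008; e^(−0.508×2.2) = 0.3271
⟨n⟩ = 0.66 × (0.7008 − 0.3271) / (0.508 × 1.5) = 0.66 × 0.4904 = 0.3237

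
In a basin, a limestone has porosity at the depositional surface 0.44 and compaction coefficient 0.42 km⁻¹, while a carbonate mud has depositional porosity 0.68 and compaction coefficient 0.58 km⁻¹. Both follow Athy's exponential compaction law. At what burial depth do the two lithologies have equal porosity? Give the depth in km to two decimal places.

2.72 km

Set phi₀ₐ e^(−βₐz) = phi₀ᵦ e^(−βᵦz) ⇒ ln(phi₀ₐ/phi₀ᵦ) = (βₐ − βᵦ)·z
z = ln(0.44/0.68) / (0.42 − 0.58) = -0.4353 / -0.16 = 2.721 km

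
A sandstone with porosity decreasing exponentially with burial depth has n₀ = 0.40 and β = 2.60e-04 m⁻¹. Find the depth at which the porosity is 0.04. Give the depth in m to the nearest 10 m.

Working in km (1 km = 1000 m; β in km⁻¹ = β in m⁻¹ × 1000):
Invert Athy's law: Z = ln(n₀/n) / β
Z = ln(0.4/0.04) / 0.26 = ln(10) / 0.26 = 2.3026 / 0.26 = 8.856 km

8860 m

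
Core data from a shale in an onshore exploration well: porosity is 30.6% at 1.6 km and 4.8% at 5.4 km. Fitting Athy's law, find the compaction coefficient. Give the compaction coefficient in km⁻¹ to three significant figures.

Athy: phi(d) = phi₀ e^(−kd) ⇒ phi₁/phi₂ = e^{k(d₂−d₁)} ⇒ k = ln(phi₁/phi₂)/(d₂−d₁)
k = ln(0.306/0.048) / (5.4 − 1.6) = ln(6.375) / 3.8 = 1.8524 / 3.8 = 0.4875 km⁻¹

0.487 km⁻¹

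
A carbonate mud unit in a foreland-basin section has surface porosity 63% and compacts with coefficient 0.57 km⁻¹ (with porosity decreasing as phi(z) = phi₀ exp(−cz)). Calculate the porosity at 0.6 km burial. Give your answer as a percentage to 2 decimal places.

44.75%

phi = phi₀·exp(−c·z) = 0.63 × exp(−0.57 × 0.6) = 0.63 × exp(−0.342)
  = 0.63 × 0.7103 = 0.4475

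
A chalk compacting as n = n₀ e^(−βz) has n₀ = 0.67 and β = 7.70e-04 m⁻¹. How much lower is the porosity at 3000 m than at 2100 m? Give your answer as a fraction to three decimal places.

0.066

Working in km (1 km = 1000 m; β in km⁻¹ = β in m⁻¹ × 1000):
n(2.1) = 0.67·e^(−0.77×2.1) = 0.1330
n(3) = 0.67·e^(−0.77×3) = 0.0665
Δn = 0.1330 − 0.0665 = 0.0665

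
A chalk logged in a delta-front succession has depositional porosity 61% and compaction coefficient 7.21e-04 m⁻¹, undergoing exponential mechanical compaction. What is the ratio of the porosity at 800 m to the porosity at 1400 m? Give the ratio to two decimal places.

1.54

Working in km (1 km = 1000 m; c in km⁻¹ = c in m⁻¹ × 1000):
phi(Z₁)/phi(Z₂) = e^(−c·Z₁)/e^(−c·Z₂) = e^{c(Z₂−Z₁)}
= exp(0.721 × 0.6) = exp(0.4326) = 1.5413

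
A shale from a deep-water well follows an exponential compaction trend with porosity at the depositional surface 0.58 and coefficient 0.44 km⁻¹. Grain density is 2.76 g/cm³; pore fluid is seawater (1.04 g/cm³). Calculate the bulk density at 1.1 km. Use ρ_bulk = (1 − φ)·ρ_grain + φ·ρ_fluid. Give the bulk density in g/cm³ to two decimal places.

Porosity at depth: n = 0.58·exp(−0.44×1.1) = 0.58×0.6163 = 0.3575
Bulk density: ρ_b = (1−n)ρ_g + n·ρ_f = 0.6425×2.76 + 0.3575×1.04
       = 1.773 + 0.372 = 2.145 g/cm³

2.15 g/cm³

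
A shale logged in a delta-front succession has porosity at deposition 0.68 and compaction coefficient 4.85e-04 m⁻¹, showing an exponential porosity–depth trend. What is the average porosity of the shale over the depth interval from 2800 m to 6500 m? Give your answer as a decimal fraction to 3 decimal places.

0.081

Working in km (1 km = 1000 m; c in km⁻¹ = c in m⁻¹ × 1000):
⟨n⟩ = (1/(d₂−d₁)) ∫ n₀ e^(−cd) dd = n₀·(e^(−c·d₁) − e^(−c·d₂)) / (c·(d₂−d₁))
e^(−0.485×2.8) = 0.2572; e^(−0.485×6.5) = 0.0427
⟨n⟩ = 0.68 × (0.2572 − 0.0427) / (0.485 × 3.7) = 0.68 × 0.1195 = 0.0813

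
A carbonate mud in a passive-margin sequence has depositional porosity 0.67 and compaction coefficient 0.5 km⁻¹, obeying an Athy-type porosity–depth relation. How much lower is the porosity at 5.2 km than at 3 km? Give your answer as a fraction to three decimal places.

0.100

phi(3) = 0.67·e^(−0.5×3) = 0.1495
phi(5.2) = 0.67·e^(−0.5×5.2) = 0.0498
Δphi = 0.1495 − 0.0498 = 0.0997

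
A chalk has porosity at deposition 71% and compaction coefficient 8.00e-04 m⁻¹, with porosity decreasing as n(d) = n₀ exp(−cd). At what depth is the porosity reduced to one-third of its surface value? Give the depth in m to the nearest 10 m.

1370 m

Working in km (1 km = 1000 m; c in km⁻¹ = c in m⁻¹ × 1000):
n/n₀ = 1/3 ⇒ exp(−c·d) = 1/3 ⇒ d = ln(3) / c
d = 1.0986 / 0.8 = 1.373 km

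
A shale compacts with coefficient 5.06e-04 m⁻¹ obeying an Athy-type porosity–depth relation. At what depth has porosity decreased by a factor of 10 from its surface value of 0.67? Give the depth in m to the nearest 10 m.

4550 m

Working in km (1 km = 1000 m; k in km⁻¹ = k in m⁻¹ × 1000):
phi/phi₀ = 1/10 ⇒ exp(−k·z) = 1/10 ⇒ z = ln(10) / k
z = 2.3026 / 0.506 = 4.551 km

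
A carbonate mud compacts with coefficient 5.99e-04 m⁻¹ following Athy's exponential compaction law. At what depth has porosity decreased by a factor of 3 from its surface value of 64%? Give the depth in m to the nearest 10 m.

1830 m

Working in km (1 km = 1000 m; β in km⁻¹ = β in m⁻¹ × 1000):
n/n₀ = 1/3 ⇒ exp(−β·Z) = 1/3 ⇒ Z = ln(3) / β
Z = 1.0986 / 0.599 = 1.834 km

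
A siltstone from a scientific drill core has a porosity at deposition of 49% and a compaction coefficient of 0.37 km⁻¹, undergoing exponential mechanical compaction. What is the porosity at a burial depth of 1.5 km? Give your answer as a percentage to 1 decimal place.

phi = phi₀·exp(−c·z) = 0.49 × exp(−0.37 × 1.5) = 0.49 × exp(−0.555)
  = 0.49 × 0.5741 = 0.2813

28.1%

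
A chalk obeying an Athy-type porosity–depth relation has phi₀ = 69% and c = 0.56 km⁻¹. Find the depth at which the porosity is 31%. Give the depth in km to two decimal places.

1.43 km

Invert Athy's law: z = ln(phi₀/phi) / c
z = ln(0.69/0.31) / 0.56 = ln(2.226) / 0.56 = 0.8001 / 0.56 = 1.429 km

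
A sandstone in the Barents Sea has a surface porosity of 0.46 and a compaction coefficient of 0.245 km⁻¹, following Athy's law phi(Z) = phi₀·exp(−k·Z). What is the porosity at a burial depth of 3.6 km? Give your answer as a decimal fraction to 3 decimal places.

phi = phi₀·exp(−k·Z) = 0.46 × exp(−0.245 × 3.6) = 0.46 × exp(−0.882)
  = 0.46 × 0.4140 = 0.1904

0.190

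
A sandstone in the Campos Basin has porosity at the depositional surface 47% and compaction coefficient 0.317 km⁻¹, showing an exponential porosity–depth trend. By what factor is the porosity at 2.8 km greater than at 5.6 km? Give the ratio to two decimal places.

n(d₁)/n(d₂) = e^(−k·d₁)/e^(−k·d₂) = e^{k(d₂−d₁)}
= exp(0.317 × 2.8) = exp(0.8876) = 2.4293

2.43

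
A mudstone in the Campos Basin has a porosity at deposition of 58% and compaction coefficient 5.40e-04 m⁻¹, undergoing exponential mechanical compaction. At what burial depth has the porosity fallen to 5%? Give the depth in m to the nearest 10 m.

Working in km (1 km = 1000 m; β in km⁻¹ = β in m⁻¹ × 1000):
Invert Athy's law: d = ln(φ₀/φ) / β
d = ln(0.58/0.05) / 0.54 = ln(11.6) / 0.54 = 2.4510 / 0.54 = 4.539 km

4540 m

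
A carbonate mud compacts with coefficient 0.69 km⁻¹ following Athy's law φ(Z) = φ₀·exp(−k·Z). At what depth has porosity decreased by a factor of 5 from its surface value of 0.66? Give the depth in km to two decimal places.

2.33 km

φ/φ₀ = 1/5 ⇒ exp(−k·Z) = 1/5 ⇒ Z = ln(5) / k
Z = 1.6094 / 0.69 = 2.333 km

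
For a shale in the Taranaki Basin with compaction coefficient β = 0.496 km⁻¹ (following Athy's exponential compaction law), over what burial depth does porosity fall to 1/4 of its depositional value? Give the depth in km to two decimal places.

2.79 km

phi/phi₀ = 1/4 ⇒ exp(−β·Z) = 1/4 ⇒ Z = ln(4) / β
Z = 1.3863 / 0.496 = 2.795 km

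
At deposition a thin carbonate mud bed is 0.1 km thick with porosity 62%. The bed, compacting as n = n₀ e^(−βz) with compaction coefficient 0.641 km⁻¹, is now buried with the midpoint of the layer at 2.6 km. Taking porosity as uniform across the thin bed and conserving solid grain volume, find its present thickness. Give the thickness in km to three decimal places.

0.043 km

Porosity at 2.6 km: n = 0.62·exp(−0.641×2.6) = 0.1171
Solid-volume conservation: h(1−n) = h₀(1−n₀) ⇒ h = h₀·(1−n₀)/(1−n)
h = 0.1 × (1 − 0.62)/(1 − 0.1171) = 0.1 × 0.4304 = 0.0430 km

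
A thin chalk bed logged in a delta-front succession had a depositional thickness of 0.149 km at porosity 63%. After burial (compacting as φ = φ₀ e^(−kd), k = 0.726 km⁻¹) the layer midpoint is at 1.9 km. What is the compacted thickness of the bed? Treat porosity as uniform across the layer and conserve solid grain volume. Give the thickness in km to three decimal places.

Porosity at 1.9 km: φ = 0.63·exp(−0.726×1.9) = 0.1586
Solid-volume conservation: h(1−φ) = h₀(1−φ₀) ⇒ h = h₀·(1−φ₀)/(1−φ)
h = 0.149 × (1 − 0.63)/(1 − 0.1586) = 0.149 × 0.4397 = 0.0655 km

0.066 km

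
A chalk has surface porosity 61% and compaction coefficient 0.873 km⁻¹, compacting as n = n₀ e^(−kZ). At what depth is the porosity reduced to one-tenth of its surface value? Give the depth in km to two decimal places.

2.64 km

n/n₀ = 1/10 ⇒ exp(−k·Z) = 1/10 ⇒ Z = ln(10) / k
Z = 2.3026 / 0.873 = 2.638 km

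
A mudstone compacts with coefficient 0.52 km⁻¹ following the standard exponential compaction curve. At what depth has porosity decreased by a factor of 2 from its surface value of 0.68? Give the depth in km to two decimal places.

φ/φ₀ = 1/2 ⇒ exp(−β·Z) = 1/2 ⇒ Z = ln(2) / β
Z = 0.6931 / 0.52 = 1.333 km

1.33 km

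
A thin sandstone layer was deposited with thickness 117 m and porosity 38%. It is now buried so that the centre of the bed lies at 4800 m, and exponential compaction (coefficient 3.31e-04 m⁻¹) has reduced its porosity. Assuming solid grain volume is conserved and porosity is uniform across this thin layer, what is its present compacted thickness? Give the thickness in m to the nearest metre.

79 m

Working in km (1 km = 1000 m; c in km⁻¹ = c in m⁻¹ × 1000):
Porosity at 4.8 km: n = 0.38·exp(−0.331×4.8) = 0.0776
Solid-volume conservation: h(1−n) = h₀(1−n₀) ⇒ h = h₀·(1−n₀)/(1−n)
h = 0.117 × (1 − 0.38)/(1 − 0.0776) = 0.117 × 0.6721 = 0.0786 km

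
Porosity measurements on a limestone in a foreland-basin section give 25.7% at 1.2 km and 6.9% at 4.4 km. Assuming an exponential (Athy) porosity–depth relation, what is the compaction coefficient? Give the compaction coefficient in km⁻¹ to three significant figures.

Athy: φ(z) = φ₀ e^(−cz) ⇒ φ₁/φ₂ = e^{c(z₂−z₁)} ⇒ c = ln(φ₁/φ₂)/(z₂−z₁)
c = ln(0.257/0.069) / (4.4 − 1.2) = ln(3.725) / 3.2 = 1.3150 / 3.2 = 0.4109 km⁻¹

0.411 km⁻¹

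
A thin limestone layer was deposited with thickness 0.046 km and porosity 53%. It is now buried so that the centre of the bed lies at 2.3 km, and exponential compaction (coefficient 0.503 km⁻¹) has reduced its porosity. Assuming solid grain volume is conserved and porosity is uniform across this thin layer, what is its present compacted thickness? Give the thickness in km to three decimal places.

0.026 km

Porosity at 2.3 km: phi = 0.53·exp(−0.503×2.3) = 0.1667
Solid-volume conservation: h(1−phi) = h₀(1−phi₀) ⇒ h = h₀·(1−phi₀)/(1−phi)
h = 0.046 × (1 − 0.53)/(1 − 0.1667) = 0.046 × 0.5640 = 0.0259 km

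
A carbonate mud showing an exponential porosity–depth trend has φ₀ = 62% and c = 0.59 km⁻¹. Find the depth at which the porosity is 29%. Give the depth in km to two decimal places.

1.29 km

Invert Athy's law: d = ln(φ₀/φ) / c
d = ln(0.62/0.29) / 0.59 = ln(2.138) / 0.59 = 0.7598 / 0.59 = 1.288 km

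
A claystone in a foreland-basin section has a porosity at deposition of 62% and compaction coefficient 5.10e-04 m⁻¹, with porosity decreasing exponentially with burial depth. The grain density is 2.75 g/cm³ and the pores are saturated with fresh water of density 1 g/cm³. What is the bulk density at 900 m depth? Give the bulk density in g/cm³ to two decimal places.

Working in km (1 km = 1000 m; β in km⁻¹ = β in m⁻¹ × 1000):
Porosity at depth: n = 0.62·exp(−0.51×0.9) = 0.62×0.6319 = 0.3918
Bulk density: ρ_b = (1−n)ρ_g + n·ρ_f = 0.6082×2.75 + 0.3918×1
       = 1.673 + 0.392 = 2.064 g/cm³

2.06 g/cm³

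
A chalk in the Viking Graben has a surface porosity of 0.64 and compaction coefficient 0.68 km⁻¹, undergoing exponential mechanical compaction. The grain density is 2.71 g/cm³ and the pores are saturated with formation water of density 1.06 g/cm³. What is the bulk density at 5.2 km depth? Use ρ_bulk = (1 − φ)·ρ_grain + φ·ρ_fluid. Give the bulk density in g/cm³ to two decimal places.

Porosity at depth: φ = 0.64·exp(−0.68×5.2) = 0.64×0.0291 = 0.0186
Bulk density: ρ_b = (1−φ)ρ_g + φ·ρ_f = 0.9814×2.71 + 0.0186×1.06
       = 2.659 + 0.020 = 2.679 g/cm³

2.68 g/cm³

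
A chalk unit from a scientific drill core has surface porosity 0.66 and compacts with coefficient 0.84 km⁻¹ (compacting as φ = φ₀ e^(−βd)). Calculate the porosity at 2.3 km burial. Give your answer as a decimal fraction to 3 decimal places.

φ = φ₀·exp(−β·d) = 0.66 × exp(−0.84 × 2.3) = 0.66 × exp(−1.932)
  = 0.66 × 0.1449 = 0.0956

0.096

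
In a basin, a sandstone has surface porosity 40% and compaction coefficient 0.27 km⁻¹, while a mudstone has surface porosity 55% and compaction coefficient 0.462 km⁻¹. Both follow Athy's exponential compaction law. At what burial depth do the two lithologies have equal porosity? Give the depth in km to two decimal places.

Set phi₀ₐ e^(−cₐZ) = phi₀ᵦ e^(−cᵦZ) ⇒ ln(phi₀ₐ/phi₀ᵦ) = (cₐ − cᵦ)·Z
Z = ln(0.4/0.55) / (0.27 − 0.462) = -0.3185 / -0.192 = 1.659 km

1.66 km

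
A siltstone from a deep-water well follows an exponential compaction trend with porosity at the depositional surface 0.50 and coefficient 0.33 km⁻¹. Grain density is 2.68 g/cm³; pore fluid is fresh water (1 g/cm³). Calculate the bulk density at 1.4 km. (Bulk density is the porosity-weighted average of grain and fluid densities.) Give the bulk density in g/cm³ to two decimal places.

2.15 g/cm³

Porosity at depth: φ = 0.5·exp(−0.33×1.4) = 0.5×0.6300 = 0.3150
Bulk density: ρ_b = (1−φ)ρ_g + φ·ρ_f = 0.6850×2.68 + 0.3150×1
       = 1.836 + 0.315 = 2.151 g/cm³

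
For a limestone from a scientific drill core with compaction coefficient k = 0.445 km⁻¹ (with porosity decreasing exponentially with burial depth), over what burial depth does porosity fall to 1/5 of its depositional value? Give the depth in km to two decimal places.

3.62 km

n/n₀ = 1/5 ⇒ exp(−k·Z) = 1/5 ⇒ Z = ln(5) / k
Z = 1.6094 / 0.445 = 3.617 km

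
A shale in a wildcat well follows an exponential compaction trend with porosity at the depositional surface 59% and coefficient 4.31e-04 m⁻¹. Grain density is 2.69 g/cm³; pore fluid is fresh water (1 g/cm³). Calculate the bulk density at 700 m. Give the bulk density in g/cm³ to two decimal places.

Working in km (1 km = 1000 m; β in km⁻¹ = β in m⁻¹ × 1000):
Porosity at depth: phi = 0.59·exp(−0.431×0.7) = 0.59×0.7396 = 0.4363
Bulk density: ρ_b = (1−phi)ρ_g + phi·ρ_f = 0.5637×2.69 + 0.4363×1
       = 1.516 + 0.436 = 1.953 g/cm³

1.95 g/cm³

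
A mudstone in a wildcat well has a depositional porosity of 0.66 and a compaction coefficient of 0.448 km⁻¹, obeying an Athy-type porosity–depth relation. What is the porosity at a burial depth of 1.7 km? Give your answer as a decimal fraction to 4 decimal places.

0.3082

phi = phi₀·exp(−β·Z) = 0.66 × exp(−0.448 × 1.7) = 0.66 × exp(−0.7616)
  = 0.66 × 0.4669 = 0.3082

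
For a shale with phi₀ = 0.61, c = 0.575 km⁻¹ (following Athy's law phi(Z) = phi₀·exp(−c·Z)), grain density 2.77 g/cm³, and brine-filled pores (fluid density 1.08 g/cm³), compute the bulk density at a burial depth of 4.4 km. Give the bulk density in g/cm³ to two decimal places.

Porosity at depth: phi = 0.61·exp(−0.575×4.4) = 0.61×0.0797 = 0.0486
Bulk density: ρ_b = (1−phi)ρ_g + phi·ρ_f = 0.9514×2.77 + 0.0486×1.08
       = 2.635 + 0.052 = 2.688 g/cm³

2.69 g/cm³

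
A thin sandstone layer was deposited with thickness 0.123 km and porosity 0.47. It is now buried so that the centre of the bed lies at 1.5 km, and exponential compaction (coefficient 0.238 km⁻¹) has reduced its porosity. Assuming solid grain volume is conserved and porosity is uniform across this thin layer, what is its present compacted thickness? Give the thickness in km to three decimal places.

0.097 km

Porosity at 1.5 km: φ = 0.47·exp(−0.238×1.5) = 0.3289
Solid-volume conservation: h(1−φ) = h₀(1−φ₀) ⇒ h = h₀·(1−φ₀)/(1−φ)
h = 0.123 × (1 − 0.47)/(1 − 0.3289) = 0.123 × 0.7897 = 0.0971 km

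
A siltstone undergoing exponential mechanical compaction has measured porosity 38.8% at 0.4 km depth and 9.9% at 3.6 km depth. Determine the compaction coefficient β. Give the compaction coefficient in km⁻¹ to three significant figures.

Athy: phi(z) = phi₀ e^(−βz) ⇒ phi₁/phi₂ = e^{β(z₂−z₁)} ⇒ β = ln(phi₁/phi₂)/(z₂−z₁)
β = ln(0.388/0.099) / (3.6 − 0.4) = ln(3.919) / 3.2 = 1.3659 / 3.2 = 0.4268 km⁻¹

0.427 km⁻¹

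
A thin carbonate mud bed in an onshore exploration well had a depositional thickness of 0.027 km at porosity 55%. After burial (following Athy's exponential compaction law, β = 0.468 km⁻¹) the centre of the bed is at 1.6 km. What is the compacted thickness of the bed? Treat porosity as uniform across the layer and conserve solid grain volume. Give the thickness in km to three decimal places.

Porosity at 1.6 km: phi = 0.55·exp(−0.468×1.6) = 0.2601
Solid-volume conservation: h(1−phi) = h₀(1−phi₀) ⇒ h = h₀·(1−phi₀)/(1−phi)
h = 0.027 × (1 − 0.55)/(1 − 0.2601) = 0.027 × 0.6082 = 0.0164 km

0.016 km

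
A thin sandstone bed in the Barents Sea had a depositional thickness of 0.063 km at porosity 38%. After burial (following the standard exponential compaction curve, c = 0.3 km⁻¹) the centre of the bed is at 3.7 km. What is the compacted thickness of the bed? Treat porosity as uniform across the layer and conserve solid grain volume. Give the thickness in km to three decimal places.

Porosity at 3.7 km: phi = 0.38·exp(−0.3×3.7) = 0.1252
Solid-volume conservation: h(1−phi) = h₀(1−phi₀) ⇒ h = h₀·(1−phi₀)/(1−phi)
h = 0.063 × (1 − 0.38)/(1 − 0.1252) = 0.063 × 0.7088 = 0.0447 km

0.045 km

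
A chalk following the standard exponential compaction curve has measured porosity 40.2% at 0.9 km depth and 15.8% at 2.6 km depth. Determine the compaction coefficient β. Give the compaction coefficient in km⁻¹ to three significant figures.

Athy: n(z) = n₀ e^(−βz) ⇒ n₁/n₂ = e^{β(z₂−z₁)} ⇒ β = ln(n₁/n₂)/(z₂−z₁)
β = ln(0.402/0.158) / (2.6 − 0.9) = ln(2.544) / 1.7 = 0.9339 / 1.7 = 0.5493 km⁻¹

0.549 km⁻¹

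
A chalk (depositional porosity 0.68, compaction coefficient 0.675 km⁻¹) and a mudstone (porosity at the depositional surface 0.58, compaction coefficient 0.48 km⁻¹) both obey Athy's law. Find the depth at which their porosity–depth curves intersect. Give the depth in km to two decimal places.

Set phi₀ₐ e^(−βₐd) = phi₀ᵦ e^(−βᵦd) ⇒ ln(phi₀ₐ/phi₀ᵦ) = (βₐ − βᵦ)·d
d = ln(0.68/0.58) / (0.675 − 0.48) = 0.1591 / 0.195 = 0.816 km

0.82 km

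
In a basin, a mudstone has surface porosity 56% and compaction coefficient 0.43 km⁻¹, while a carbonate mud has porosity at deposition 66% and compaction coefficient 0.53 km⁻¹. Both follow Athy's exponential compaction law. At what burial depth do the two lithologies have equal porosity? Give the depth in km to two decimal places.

1.64 km

Set n₀ₐ e^(−cₐd) = n₀ᵦ e^(−cᵦd) ⇒ ln(n₀ₐ/n₀ᵦ) = (cₐ − cᵦ)·d
d = ln(0.56/0.66) / (0.43 − 0.53) = -0.1643 / -0.1 = 1.643 km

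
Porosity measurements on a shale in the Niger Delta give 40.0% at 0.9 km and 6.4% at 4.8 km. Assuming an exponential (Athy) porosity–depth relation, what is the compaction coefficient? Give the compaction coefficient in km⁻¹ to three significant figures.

0.470 km⁻¹

Athy: φ(d) = φ₀ e^(−cd) ⇒ φ₁/φ₂ = e^{c(d₂−d₁)} ⇒ c = ln(φ₁/φ₂)/(d₂−d₁)
c = ln(0.4/0.064) / (4.8 − 0.9) = ln(6.25) / 3.9 = 1.8326 / 3.9 = 0.4699 km⁻¹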